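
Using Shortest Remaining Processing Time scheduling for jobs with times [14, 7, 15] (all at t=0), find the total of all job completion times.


Since all jobs arrive at t=0, SRPT equals SPT ordering.
SPT order: [7, 14, 15]
Completion times:
  Job 1: p=7, C=7
  Job 2: p=14, C=21
  Job 3: p=15, C=36
Total completion time = 7 + 21 + 36 = 64

64


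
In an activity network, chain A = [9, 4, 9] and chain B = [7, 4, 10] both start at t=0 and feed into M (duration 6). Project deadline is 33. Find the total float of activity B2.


Forward pass: ES(B2) = sum of predecessors on chain B = 7
EF = ES + duration = 7 + 4 = 11
Backward pass: LF(M) = deadline = 33; LS(M) = 33 - 6 = 27
LF(B2) = LS(M) - sum(successors on chain B) = 27 - 10 = 17
LS = LF - duration = 17 - 4 = 13
Total float = LS - ES = 13 - 7 = 6

6


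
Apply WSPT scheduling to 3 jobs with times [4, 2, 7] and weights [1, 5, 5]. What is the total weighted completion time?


Compute p/w ratios and sort ascending (WSPT): [(2, 5), (7, 5), (4, 1)]
Compute weighted completion times:
  Job (p=2,w=5): C=2, w*C=5*2=10
  Job (p=7,w=5): C=9, w*C=5*9=45
  Job (p=4,w=1): C=13, w*C=1*13=13
Total weighted completion time = 68

68


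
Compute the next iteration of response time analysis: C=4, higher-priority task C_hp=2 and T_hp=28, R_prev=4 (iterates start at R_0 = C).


R_next = C + ceil(R_prev / T_hp) * C_hp
ceil(4 / 28) = ceil(0.1429) = 1
Interference = 1 * 2 = 2
R_next = 4 + 2 = 6

6


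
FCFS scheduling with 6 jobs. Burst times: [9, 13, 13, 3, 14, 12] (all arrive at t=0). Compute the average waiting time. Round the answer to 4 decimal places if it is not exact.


FCFS order (as given): [9, 13, 13, 3, 14, 12]
Waiting times:
  Job 1: wait = 0
  Job 2: wait = 9
  Job 3: wait = 22
  Job 4: wait = 35
  Job 5: wait = 38
  Job 6: wait = 52
Sum of waiting times = 156
Average waiting time = 156/6 = 26.0

26.0


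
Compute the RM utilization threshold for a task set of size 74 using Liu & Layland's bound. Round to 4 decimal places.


Compute 2^(1/74) = 1.0094108601
Subtract 1: 1.0094108601 - 1 = 0.0094108601
Multiply by n: 74 * 0.0094108601 = 0.6964036474
Round to 4 dp: 0.6964

0.6964


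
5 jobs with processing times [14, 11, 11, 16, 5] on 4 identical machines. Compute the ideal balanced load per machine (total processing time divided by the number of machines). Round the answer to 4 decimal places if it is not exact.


Total processing time = 14 + 11 + 11 + 16 + 5 = 57
Number of machines = 4
Ideal balanced load = 57 / 4 = 14.25

14.25


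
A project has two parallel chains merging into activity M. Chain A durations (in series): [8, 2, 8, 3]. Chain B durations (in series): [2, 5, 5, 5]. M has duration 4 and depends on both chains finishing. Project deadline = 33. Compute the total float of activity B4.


Forward pass: ES(B4) = sum of predecessors on chain B = 12
EF = ES + duration = 12 + 5 = 17
Backward pass: LF(M) = deadline = 33; LS(M) = 33 - 4 = 29
LF(B4) = LS(M) - sum(successors on chain B) = 29 - 0 = 29
LS = LF - duration = 29 - 5 = 24
Total float = LS - ES = 24 - 12 = 12

12


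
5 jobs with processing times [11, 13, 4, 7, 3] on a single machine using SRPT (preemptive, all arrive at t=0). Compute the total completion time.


Since all jobs arrive at t=0, SRPT equals SPT ordering.
SPT order: [3, 4, 7, 11, 13]
Completion times:
  Job 1: p=3, C=3
  Job 2: p=4, C=7
  Job 3: p=7, C=14
  Job 4: p=11, C=25
  Job 5: p=13, C=38
Total completion time = 3 + 7 + 14 + 25 + 38 = 87

87


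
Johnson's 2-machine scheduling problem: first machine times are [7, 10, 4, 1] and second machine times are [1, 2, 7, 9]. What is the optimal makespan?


Apply Johnson's rule:
  Group 1 (a <= b): [(4, 1, 9), (3, 4, 7)]
  Group 2 (a > b): [(2, 10, 2), (1, 7, 1)]
Optimal job order: [4, 3, 2, 1]
Schedule:
  Job 4: M1 done at 1, M2 done at 10
  Job 3: M1 done at 5, M2 done at 17
  Job 2: M1 done at 15, M2 done at 19
  Job 1: M1 done at 22, M2 done at 23
Makespan = 23

23


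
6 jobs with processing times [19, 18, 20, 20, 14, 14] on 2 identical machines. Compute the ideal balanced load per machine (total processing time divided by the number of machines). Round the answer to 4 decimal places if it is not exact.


Total processing time = 19 + 18 + 20 + 20 + 14 + 14 = 105
Number of machines = 2
Ideal balanced load = 105 / 2 = 52.5

52.5


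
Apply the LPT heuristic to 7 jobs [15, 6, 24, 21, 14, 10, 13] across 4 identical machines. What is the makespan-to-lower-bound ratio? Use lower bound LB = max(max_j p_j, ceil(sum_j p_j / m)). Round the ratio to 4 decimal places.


LPT order: [24, 21, 15, 14, 13, 10, 6]
Machine loads after assignment: [24, 27, 25, 27]
LPT makespan = 27
Lower bound = max(max_job, ceil(total/4)) = max(24, 26) = 26
Ratio = 27 / 26 = 1.0385

1.0385


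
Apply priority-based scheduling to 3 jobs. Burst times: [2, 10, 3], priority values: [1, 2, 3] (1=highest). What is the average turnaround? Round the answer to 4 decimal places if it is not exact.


Sort by priority (ascending = highest first):
Order: [(1, 2), (2, 10), (3, 3)]
Completion times:
  Priority 1, burst=2, C=2
  Priority 2, burst=10, C=12
  Priority 3, burst=3, C=15
Average turnaround = 29/3 = 9.6667

9.6667


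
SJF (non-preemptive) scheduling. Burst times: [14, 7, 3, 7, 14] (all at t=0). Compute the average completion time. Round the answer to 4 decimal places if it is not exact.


SJF order (ascending): [3, 7, 7, 14, 14]
Completion times:
  Job 1: burst=3, C=3
  Job 2: burst=7, C=10
  Job 3: burst=7, C=17
  Job 4: burst=14, C=31
  Job 5: burst=14, C=45
Average completion = 106/5 = 21.2

21.2


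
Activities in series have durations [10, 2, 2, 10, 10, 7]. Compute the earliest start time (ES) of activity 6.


Activity 6 starts after activities 1 through 5 complete.
Predecessor durations: [10, 2, 2, 10, 10]
ES = 10 + 2 + 2 + 10 + 10 = 34

34


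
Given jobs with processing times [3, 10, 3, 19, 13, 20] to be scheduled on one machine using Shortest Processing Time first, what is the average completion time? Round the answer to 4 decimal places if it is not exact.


Sort jobs by processing time (SPT order): [3, 3, 10, 13, 19, 20]
Compute completion times sequentially:
  Job 1: processing = 3, completes at 3
  Job 2: processing = 3, completes at 6
  Job 3: processing = 10, completes at 16
  Job 4: processing = 13, completes at 29
  Job 5: processing = 19, completes at 48
  Job 6: processing = 20, completes at 68
Sum of completion times = 170
Average completion time = 170/6 = 28.3333

28.3333


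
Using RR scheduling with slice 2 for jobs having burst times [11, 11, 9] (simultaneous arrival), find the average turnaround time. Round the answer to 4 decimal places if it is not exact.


Time quantum = 2
Execution trace:
  J1 runs 2 units, time = 2
  J2 runs 2 units, time = 4
  J3 runs 2 units, time = 6
  J1 runs 2 units, time = 8
  J2 runs 2 units, time = 10
  J3 runs 2 units, time = 12
  J1 runs 2 units, time = 14
  J2 runs 2 units, time = 16
  J3 runs 2 units, time = 18
  J1 runs 2 units, time = 20
  J2 runs 2 units, time = 22
  J3 runs 2 units, time = 24
  J1 runs 2 units, time = 26
  J2 runs 2 units, time = 28
  J3 runs 1 units, time = 29
  J1 runs 1 units, time = 30
  J2 runs 1 units, time = 31
Finish times: [30, 31, 29]
Average turnaround = 90/3 = 30.0

30.0


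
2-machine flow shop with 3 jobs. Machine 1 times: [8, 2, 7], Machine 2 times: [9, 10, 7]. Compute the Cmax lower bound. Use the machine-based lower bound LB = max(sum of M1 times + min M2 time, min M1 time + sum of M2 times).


LB1 = sum(M1 times) + min(M2 times) = 17 + 7 = 24
LB2 = min(M1 times) + sum(M2 times) = 2 + 26 = 28
Lower bound = max(LB1, LB2) = max(24, 28) = 28

28


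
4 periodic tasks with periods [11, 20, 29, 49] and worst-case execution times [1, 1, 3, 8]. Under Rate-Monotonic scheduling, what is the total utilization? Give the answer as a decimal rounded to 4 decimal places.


Compute individual utilizations (exact fractions):
  Task 1: C/T = 1/11 (approx. 0.0909)
  Task 2: C/T = 1/20 (approx. 0.05)
  Task 3: C/T = 3/29 (approx. 0.1034)
  Task 4: C/T = 8/49 (approx. 0.1633)
Total utilization U = 1/11 + 1/20 + 3/29 + 8/49 = 127431/312620
Rounded to 4 decimal places: U = 0.4076
RM (Liu & Layland) bound for 4 tasks = 0.756828; compare with U = 127431/312620 (approx. 0.407623)
U <= bound, so schedulable by RM sufficient condition.

0.4076


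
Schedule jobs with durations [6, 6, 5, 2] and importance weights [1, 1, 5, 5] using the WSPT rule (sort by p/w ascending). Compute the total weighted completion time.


Compute p/w ratios and sort ascending (WSPT): [(2, 5), (5, 5), (6, 1), (6, 1)]
Compute weighted completion times:
  Job (p=2,w=5): C=2, w*C=5*2=10
  Job (p=5,w=5): C=7, w*C=5*7=35
  Job (p=6,w=1): C=13, w*C=1*13=13
  Job (p=6,w=1): C=19, w*C=1*19=19
Total weighted completion time = 77

77


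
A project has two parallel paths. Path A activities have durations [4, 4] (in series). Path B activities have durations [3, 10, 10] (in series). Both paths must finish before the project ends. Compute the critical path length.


Path A total = 4 + 4 = 8
Path B total = 3 + 10 + 10 = 23
Critical path = longest path = max(8, 23) = 23

23


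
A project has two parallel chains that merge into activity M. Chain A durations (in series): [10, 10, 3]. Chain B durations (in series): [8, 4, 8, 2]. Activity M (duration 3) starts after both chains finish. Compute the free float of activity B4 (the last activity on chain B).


ES(B4) = sum of predecessors on chain B = 20
EF(B4) = ES + duration = 20 + 2 = 22
Successor of B4 is M. ES(M) = max(sum(A), sum(B)) = max(23, 22) = 23
Free float = ES(successor) - EF(current) = 23 - 22 = 1

1


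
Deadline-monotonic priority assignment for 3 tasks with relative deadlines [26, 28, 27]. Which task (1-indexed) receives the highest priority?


Sort tasks by relative deadline (ascending):
  Task 1: deadline = 26
  Task 3: deadline = 27
  Task 2: deadline = 28
Priority order (highest first): [1, 3, 2]
Highest priority task = 1

1


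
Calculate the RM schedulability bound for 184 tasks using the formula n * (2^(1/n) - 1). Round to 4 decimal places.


Compute 2^(1/184) = 1.0037742087
Subtract 1: 1.0037742087 - 1 = 0.0037742087
Multiply by n: 184 * 0.0037742087 = 0.6944544008
Round to 4 dp: 0.6945

0.6945


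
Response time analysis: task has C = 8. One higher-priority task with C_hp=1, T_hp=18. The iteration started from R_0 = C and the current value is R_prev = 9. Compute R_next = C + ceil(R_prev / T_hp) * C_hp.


R_next = C + ceil(R_prev / T_hp) * C_hp
ceil(9 / 18) = ceil(0.5) = 1
Interference = 1 * 1 = 1
R_next = 8 + 1 = 9
R_next = R_prev, so the iteration has converged (response time = 9).

9


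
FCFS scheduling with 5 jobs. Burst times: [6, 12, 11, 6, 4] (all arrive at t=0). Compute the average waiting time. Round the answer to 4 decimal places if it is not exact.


FCFS order (as given): [6, 12, 11, 6, 4]
Waiting times:
  Job 1: wait = 0
  Job 2: wait = 6
  Job 3: wait = 18
  Job 4: wait = 29
  Job 5: wait = 35
Sum of waiting times = 88
Average waiting time = 88/5 = 17.6

17.6


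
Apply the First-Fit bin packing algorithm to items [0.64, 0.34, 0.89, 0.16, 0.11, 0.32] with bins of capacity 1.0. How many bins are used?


Place items sequentially using First-Fit:
  Item 0.64 -> new Bin 1
  Item 0.34 -> Bin 1 (now 0.98)
  Item 0.89 -> new Bin 2
  Item 0.16 -> new Bin 3
  Item 0.11 -> Bin 2 (now 1.0)
  Item 0.32 -> Bin 3 (now 0.48)
Total bins used = 3

3


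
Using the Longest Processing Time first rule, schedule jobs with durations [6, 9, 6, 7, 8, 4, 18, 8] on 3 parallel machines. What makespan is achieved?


Sort jobs in decreasing order (LPT): [18, 9, 8, 8, 7, 6, 6, 4]
Assign each job to the least loaded machine:
  Machine 1: jobs [18, 4], load = 22
  Machine 2: jobs [9, 7, 6], load = 22
  Machine 3: jobs [8, 8, 6], load = 22
Makespan = max load = 22

22


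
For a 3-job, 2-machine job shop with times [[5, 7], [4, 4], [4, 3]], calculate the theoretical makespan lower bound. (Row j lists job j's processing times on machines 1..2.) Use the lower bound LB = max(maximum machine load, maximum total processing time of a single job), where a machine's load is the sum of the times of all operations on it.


Machine loads:
  Machine 1: 5 + 4 + 4 = 13
  Machine 2: 7 + 4 + 3 = 14
Max machine load = 14
Job totals:
  Job 1: 12
  Job 2: 8
  Job 3: 7
Max job total = 12
Lower bound = max(14, 12) = 14

14


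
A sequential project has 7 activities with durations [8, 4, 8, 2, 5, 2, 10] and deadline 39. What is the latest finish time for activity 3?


LF(activity 3) = deadline - sum of successor durations
Successors: activities 4 through 7 with durations [2, 5, 2, 10]
Sum of successor durations = 19
LF = 39 - 19 = 20

20


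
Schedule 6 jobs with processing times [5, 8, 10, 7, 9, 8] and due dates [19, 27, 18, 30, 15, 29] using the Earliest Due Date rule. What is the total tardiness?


Sort by due date (EDD order): [(9, 15), (10, 18), (5, 19), (8, 27), (8, 29), (7, 30)]
Compute completion times and tardiness:
  Job 1: p=9, d=15, C=9, tardiness=max(0,9-15)=0
  Job 2: p=10, d=18, C=19, tardiness=max(0,19-18)=1
  Job 3: p=5, d=19, C=24, tardiness=max(0,24-19)=5
  Job 4: p=8, d=27, C=32, tardiness=max(0,32-27)=5
  Job 5: p=8, d=29, C=40, tardiness=max(0,40-29)=11
  Job 6: p=7, d=30, C=47, tardiness=max(0,47-30)=17
Total tardiness = 39

39


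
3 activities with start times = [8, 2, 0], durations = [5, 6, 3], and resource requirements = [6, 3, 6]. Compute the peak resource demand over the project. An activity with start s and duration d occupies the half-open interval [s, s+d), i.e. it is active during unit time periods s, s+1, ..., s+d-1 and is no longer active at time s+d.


Each activity i is active on [start_i, start_i + duration_i).
Compute total resource usage per time slot:
  t=0: active resources = [6], total = 6
  t=1: active resources = [6], total = 6
  t=2: active resources = [3, 6], total = 9
  t=3: active resources = [3], total = 3
  t=4: active resources = [3], total = 3
  t=5: active resources = [3], total = 3
  t=6: active resources = [3], total = 3
  t=7: active resources = [3], total = 3
  t=8: active resources = [6], total = 6
  t=9: active resources = [6], total = 6
  t=10: active resources = [6], total = 6
  t=11: active resources = [6], total = 6
  t=12: active resources = [6], total = 6
Peak resource demand = 9

9


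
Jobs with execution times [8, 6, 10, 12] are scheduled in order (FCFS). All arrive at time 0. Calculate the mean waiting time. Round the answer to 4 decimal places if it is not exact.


FCFS order (as given): [8, 6, 10, 12]
Waiting times:
  Job 1: wait = 0
  Job 2: wait = 8
  Job 3: wait = 14
  Job 4: wait = 24
Sum of waiting times = 46
Average waiting time = 46/4 = 11.5

11.5


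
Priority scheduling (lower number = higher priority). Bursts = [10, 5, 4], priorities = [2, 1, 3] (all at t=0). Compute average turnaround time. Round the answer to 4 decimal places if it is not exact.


Sort by priority (ascending = highest first):
Order: [(1, 5), (2, 10), (3, 4)]
Completion times:
  Priority 1, burst=5, C=5
  Priority 2, burst=10, C=15
  Priority 3, burst=4, C=19
Average turnaround = 39/3 = 13.0

13.0


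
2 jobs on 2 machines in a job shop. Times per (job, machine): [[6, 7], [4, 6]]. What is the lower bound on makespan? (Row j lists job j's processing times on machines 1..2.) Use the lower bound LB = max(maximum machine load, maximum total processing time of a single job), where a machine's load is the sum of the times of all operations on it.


Machine loads:
  Machine 1: 6 + 4 = 10
  Machine 2: 7 + 6 = 13
Max machine load = 13
Job totals:
  Job 1: 13
  Job 2: 10
Max job total = 13
Lower bound = max(13, 13) = 13

13


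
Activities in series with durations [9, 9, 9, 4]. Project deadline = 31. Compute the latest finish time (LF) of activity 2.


LF(activity 2) = deadline - sum of successor durations
Successors: activities 3 through 4 with durations [9, 4]
Sum of successor durations = 13
LF = 31 - 13 = 18

18


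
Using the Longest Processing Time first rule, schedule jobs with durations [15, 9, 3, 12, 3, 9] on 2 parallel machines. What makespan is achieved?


Sort jobs in decreasing order (LPT): [15, 12, 9, 9, 3, 3]
Assign each job to the least loaded machine:
  Machine 1: jobs [15, 9, 3], load = 27
  Machine 2: jobs [12, 9, 3], load = 24
Makespan = max load = 27

27


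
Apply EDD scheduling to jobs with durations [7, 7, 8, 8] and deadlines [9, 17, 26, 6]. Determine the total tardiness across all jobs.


Sort by due date (EDD order): [(8, 6), (7, 9), (7, 17), (8, 26)]
Compute completion times and tardiness:
  Job 1: p=8, d=6, C=8, tardiness=max(0,8-6)=2
  Job 2: p=7, d=9, C=15, tardiness=max(0,15-9)=6
  Job 3: p=7, d=17, C=22, tardiness=max(0,22-17)=5
  Job 4: p=8, d=26, C=30, tardiness=max(0,30-26)=4
Total tardiness = 17

17


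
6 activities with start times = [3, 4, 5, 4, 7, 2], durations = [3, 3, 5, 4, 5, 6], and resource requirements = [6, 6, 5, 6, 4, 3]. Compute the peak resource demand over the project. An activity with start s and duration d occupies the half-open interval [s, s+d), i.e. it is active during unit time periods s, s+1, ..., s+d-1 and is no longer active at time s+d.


Each activity i is active on [start_i, start_i + duration_i).
Compute total resource usage per time slot:
  t=0: active resources = [], total = 0
  t=1: active resources = [], total = 0
  t=2: active resources = [3], total = 3
  t=3: active resources = [6, 3], total = 9
  t=4: active resources = [6, 6, 6, 3], total = 21
  t=5: active resources = [6, 6, 5, 6, 3], total = 26
  t=6: active resources = [6, 5, 6, 3], total = 20
  t=7: active resources = [5, 6, 4, 3], total = 18
  t=8: active resources = [5, 4], total = 9
  t=9: active resources = [5, 4], total = 9
  t=10: active resources = [4], total = 4
  t=11: active resources = [4], total = 4
Peak resource demand = 26

26


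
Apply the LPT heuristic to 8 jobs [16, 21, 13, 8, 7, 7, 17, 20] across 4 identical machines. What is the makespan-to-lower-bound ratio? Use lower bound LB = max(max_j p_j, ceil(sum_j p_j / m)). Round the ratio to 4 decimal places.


LPT order: [21, 20, 17, 16, 13, 8, 7, 7]
Machine loads after assignment: [28, 27, 25, 29]
LPT makespan = 29
Lower bound = max(max_job, ceil(total/4)) = max(21, 28) = 28
Ratio = 29 / 28 = 1.0357

1.0357


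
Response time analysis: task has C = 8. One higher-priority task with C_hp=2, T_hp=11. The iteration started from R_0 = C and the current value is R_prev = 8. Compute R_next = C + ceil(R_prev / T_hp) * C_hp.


R_next = C + ceil(R_prev / T_hp) * C_hp
ceil(8 / 11) = ceil(0.7273) = 1
Interference = 1 * 2 = 2
R_next = 8 + 2 = 10

10


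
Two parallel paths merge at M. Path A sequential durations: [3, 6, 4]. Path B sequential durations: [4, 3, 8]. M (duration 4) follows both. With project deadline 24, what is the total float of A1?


Forward pass: ES(A1) = sum of predecessors on chain A = 0
EF = ES + duration = 0 + 3 = 3
Backward pass: LF(M) = deadline = 24; LS(M) = 24 - 4 = 20
LF(A1) = LS(M) - sum(successors on chain A) = 20 - 10 = 10
LS = LF - duration = 10 - 3 = 7
Total float = LS - ES = 7 - 0 = 7

7


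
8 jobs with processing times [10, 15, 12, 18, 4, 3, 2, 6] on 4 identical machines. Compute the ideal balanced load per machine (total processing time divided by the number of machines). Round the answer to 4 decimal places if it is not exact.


Total processing time = 10 + 15 + 12 + 18 + 4 + 3 + 2 + 6 = 70
Number of machines = 4
Ideal balanced load = 70 / 4 = 17.5

17.5


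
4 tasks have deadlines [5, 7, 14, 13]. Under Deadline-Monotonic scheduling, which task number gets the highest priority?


Sort tasks by relative deadline (ascending):
  Task 1: deadline = 5
  Task 2: deadline = 7
  Task 4: deadline = 13
  Task 3: deadline = 14
Priority order (highest first): [1, 2, 4, 3]
Highest priority task = 1

1


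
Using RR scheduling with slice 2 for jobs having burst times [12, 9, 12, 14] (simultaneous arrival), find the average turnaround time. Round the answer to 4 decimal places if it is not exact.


Time quantum = 2
Execution trace:
  J1 runs 2 units, time = 2
  J2 runs 2 units, time = 4
  J3 runs 2 units, time = 6
  J4 runs 2 units, time = 8
  J1 runs 2 units, time = 10
  J2 runs 2 units, time = 12
  J3 runs 2 units, time = 14
  J4 runs 2 units, time = 16
  J1 runs 2 units, time = 18
  J2 runs 2 units, time = 20
  J3 runs 2 units, time = 22
  J4 runs 2 units, time = 24
  J1 runs 2 units, time = 26
  J2 runs 2 units, time = 28
  J3 runs 2 units, time = 30
  J4 runs 2 units, time = 32
  J1 runs 2 units, time = 34
  J2 runs 1 units, time = 35
  J3 runs 2 units, time = 37
  J4 runs 2 units, time = 39
  J1 runs 2 units, time = 41
  J3 runs 2 units, time = 43
  J4 runs 2 units, time = 45
  J4 runs 2 units, time = 47
Finish times: [41, 35, 43, 47]
Average turnaround = 166/4 = 41.5

41.5


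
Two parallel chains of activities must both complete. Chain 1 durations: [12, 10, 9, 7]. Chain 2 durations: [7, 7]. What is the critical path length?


Path A total = 12 + 10 + 9 + 7 = 38
Path B total = 7 + 7 = 14
Critical path = longest path = max(38, 14) = 38

38


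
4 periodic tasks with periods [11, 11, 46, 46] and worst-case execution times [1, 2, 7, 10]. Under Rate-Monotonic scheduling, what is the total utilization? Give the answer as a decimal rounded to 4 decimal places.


Compute individual utilizations (exact fractions):
  Task 1: C/T = 1/11 (approx. 0.0909)
  Task 2: C/T = 2/11 (approx. 0.1818)
  Task 3: C/T = 7/46 (approx. 0.1522)
  Task 4: C/T = 10/46 = 5/23 (approx. 0.2174)
Total utilization U = 1/11 + 2/11 + 7/46 + 5/23 = 325/506
Rounded to 4 decimal places: U = 0.6423
RM (Liu & Layland) bound for 4 tasks = 0.756828; compare with U = 325/506 (approx. 0.642292)
U <= bound, so schedulable by RM sufficient condition.

0.6423


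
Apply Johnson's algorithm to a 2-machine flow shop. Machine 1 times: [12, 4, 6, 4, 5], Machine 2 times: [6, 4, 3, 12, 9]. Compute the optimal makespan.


Apply Johnson's rule:
  Group 1 (a <= b): [(2, 4, 4), (4, 4, 12), (5, 5, 9)]
  Group 2 (a > b): [(1, 12, 6), (3, 6, 3)]
Optimal job order: [2, 4, 5, 1, 3]
Schedule:
  Job 2: M1 done at 4, M2 done at 8
  Job 4: M1 done at 8, M2 done at 20
  Job 5: M1 done at 13, M2 done at 29
  Job 1: M1 done at 25, M2 done at 35
  Job 3: M1 done at 31, M2 done at 38
Makespan = 38

38


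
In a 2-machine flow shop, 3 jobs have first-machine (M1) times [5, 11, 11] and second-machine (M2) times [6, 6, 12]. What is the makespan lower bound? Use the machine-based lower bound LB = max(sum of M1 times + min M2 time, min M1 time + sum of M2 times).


LB1 = sum(M1 times) + min(M2 times) = 27 + 6 = 33
LB2 = min(M1 times) + sum(M2 times) = 5 + 24 = 29
Lower bound = max(LB1, LB2) = max(33, 29) = 33

33


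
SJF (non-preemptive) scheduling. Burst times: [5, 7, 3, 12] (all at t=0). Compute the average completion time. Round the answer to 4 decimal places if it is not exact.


SJF order (ascending): [3, 5, 7, 12]
Completion times:
  Job 1: burst=3, C=3
  Job 2: burst=5, C=8
  Job 3: burst=7, C=15
  Job 4: burst=12, C=27
Average completion = 53/4 = 13.25

13.25


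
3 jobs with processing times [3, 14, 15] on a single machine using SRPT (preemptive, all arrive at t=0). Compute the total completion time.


Since all jobs arrive at t=0, SRPT equals SPT ordering.
SPT order: [3, 14, 15]
Completion times:
  Job 1: p=3, C=3
  Job 2: p=14, C=17
  Job 3: p=15, C=32
Total completion time = 3 + 17 + 32 = 52

52


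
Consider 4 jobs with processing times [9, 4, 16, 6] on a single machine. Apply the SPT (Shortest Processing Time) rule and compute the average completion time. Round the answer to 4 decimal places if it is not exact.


Sort jobs by processing time (SPT order): [4, 6, 9, 16]
Compute completion times sequentially:
  Job 1: processing = 4, completes at 4
  Job 2: processing = 6, completes at 10
  Job 3: processing = 9, completes at 19
  Job 4: processing = 16, completes at 35
Sum of completion times = 68
Average completion time = 68/4 = 17.0

17.0


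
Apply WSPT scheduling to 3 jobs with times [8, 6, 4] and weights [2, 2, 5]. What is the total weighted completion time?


Compute p/w ratios and sort ascending (WSPT): [(4, 5), (6, 2), (8, 2)]
Compute weighted completion times:
  Job (p=4,w=5): C=4, w*C=5*4=20
  Job (p=6,w=2): C=10, w*C=2*10=20
  Job (p=8,w=2): C=18, w*C=2*18=36
Total weighted completion time = 76

76


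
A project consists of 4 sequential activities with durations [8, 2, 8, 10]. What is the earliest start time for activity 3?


Activity 3 starts after activities 1 through 2 complete.
Predecessor durations: [8, 2]
ES = 8 + 2 = 10

10


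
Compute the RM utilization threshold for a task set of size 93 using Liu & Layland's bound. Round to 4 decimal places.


Compute 2^(1/93) = 1.0074810397
Subtract 1: 1.0074810397 - 1 = 0.0074810397
Multiply by n: 93 * 0.0074810397 = 0.6957366921
Round to 4 dp: 0.6957

0.6957


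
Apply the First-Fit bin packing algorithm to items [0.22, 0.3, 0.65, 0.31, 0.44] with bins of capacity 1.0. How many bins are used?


Place items sequentially using First-Fit:
  Item 0.22 -> new Bin 1
  Item 0.3 -> Bin 1 (now 0.52)
  Item 0.65 -> new Bin 2
  Item 0.31 -> Bin 1 (now 0.83)
  Item 0.44 -> new Bin 3
Total bins used = 3

3


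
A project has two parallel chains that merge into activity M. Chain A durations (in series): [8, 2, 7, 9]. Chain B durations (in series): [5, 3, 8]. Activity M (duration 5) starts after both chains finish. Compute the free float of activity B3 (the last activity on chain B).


ES(B3) = sum of predecessors on chain B = 8
EF(B3) = ES + duration = 8 + 8 = 16
Successor of B3 is M. ES(M) = max(sum(A), sum(B)) = max(26, 16) = 26
Free float = ES(successor) - EF(current) = 26 - 16 = 10

10


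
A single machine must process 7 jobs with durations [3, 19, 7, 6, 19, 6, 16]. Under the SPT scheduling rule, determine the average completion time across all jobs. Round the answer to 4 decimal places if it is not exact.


Sort jobs by processing time (SPT order): [3, 6, 6, 7, 16, 19, 19]
Compute completion times sequentially:
  Job 1: processing = 3, completes at 3
  Job 2: processing = 6, completes at 9
  Job 3: processing = 6, completes at 15
  Job 4: processing = 7, completes at 22
  Job 5: processing = 16, completes at 38
  Job 6: processing = 19, completes at 57
  Job 7: processing = 19, completes at 76
Sum of completion times = 220
Average completion time = 220/7 = 31.4286

31.4286


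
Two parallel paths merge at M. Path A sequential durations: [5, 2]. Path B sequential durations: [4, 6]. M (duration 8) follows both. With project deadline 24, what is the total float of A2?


Forward pass: ES(A2) = sum of predecessors on chain A = 5
EF = ES + duration = 5 + 2 = 7
Backward pass: LF(M) = deadline = 24; LS(M) = 24 - 8 = 16
LF(A2) = LS(M) - sum(successors on chain A) = 16 - 0 = 16
LS = LF - duration = 16 - 2 = 14
Total float = LS - ES = 14 - 5 = 9

9


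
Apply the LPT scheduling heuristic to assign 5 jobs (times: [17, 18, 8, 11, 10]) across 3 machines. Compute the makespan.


Sort jobs in decreasing order (LPT): [18, 17, 11, 10, 8]
Assign each job to the least loaded machine:
  Machine 1: jobs [18], load = 18
  Machine 2: jobs [17, 8], load = 25
  Machine 3: jobs [11, 10], load = 21
Makespan = max load = 25

25


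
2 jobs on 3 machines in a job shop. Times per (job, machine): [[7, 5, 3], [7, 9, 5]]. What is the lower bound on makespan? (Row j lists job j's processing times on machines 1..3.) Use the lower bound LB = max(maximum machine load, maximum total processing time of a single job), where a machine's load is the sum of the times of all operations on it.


Machine loads:
  Machine 1: 7 + 7 = 14
  Machine 2: 5 + 9 = 14
  Machine 3: 3 + 5 = 8
Max machine load = 14
Job totals:
  Job 1: 15
  Job 2: 21
Max job total = 21
Lower bound = max(14, 21) = 21

21


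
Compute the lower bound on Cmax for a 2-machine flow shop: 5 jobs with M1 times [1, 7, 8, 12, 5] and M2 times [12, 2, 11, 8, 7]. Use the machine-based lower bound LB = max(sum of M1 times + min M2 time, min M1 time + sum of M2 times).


LB1 = sum(M1 times) + min(M2 times) = 33 + 2 = 35
LB2 = min(M1 times) + sum(M2 times) = 1 + 40 = 41
Lower bound = max(LB1, LB2) = max(35, 41) = 41

41


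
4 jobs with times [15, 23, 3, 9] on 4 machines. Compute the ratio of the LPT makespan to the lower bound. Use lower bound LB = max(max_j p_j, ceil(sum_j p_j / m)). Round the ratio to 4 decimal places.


LPT order: [23, 15, 9, 3]
Machine loads after assignment: [23, 15, 9, 3]
LPT makespan = 23
Lower bound = max(max_job, ceil(total/4)) = max(23, 13) = 23
Ratio = 23 / 23 = 1.0

1.0


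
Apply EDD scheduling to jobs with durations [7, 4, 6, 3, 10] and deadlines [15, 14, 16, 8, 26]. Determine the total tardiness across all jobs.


Sort by due date (EDD order): [(3, 8), (4, 14), (7, 15), (6, 16), (10, 26)]
Compute completion times and tardiness:
  Job 1: p=3, d=8, C=3, tardiness=max(0,3-8)=0
  Job 2: p=4, d=14, C=7, tardiness=max(0,7-14)=0
  Job 3: p=7, d=15, C=14, tardiness=max(0,14-15)=0
  Job 4: p=6, d=16, C=20, tardiness=max(0,20-16)=4
  Job 5: p=10, d=26, C=30, tardiness=max(0,30-26)=4
Total tardiness = 8

8


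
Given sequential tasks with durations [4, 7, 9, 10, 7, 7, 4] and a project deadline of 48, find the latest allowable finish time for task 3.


LF(activity 3) = deadline - sum of successor durations
Successors: activities 4 through 7 with durations [10, 7, 7, 4]
Sum of successor durations = 28
LF = 48 - 28 = 20

20


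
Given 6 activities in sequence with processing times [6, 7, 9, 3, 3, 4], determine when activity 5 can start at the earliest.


Activity 5 starts after activities 1 through 4 complete.
Predecessor durations: [6, 7, 9, 3]
ES = 6 + 7 + 9 + 3 = 25

25


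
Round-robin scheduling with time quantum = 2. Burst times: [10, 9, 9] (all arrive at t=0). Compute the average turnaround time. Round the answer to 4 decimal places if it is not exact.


Time quantum = 2
Execution trace:
  J1 runs 2 units, time = 2
  J2 runs 2 units, time = 4
  J3 runs 2 units, time = 6
  J1 runs 2 units, time = 8
  J2 runs 2 units, time = 10
  J3 runs 2 units, time = 12
  J1 runs 2 units, time = 14
  J2 runs 2 units, time = 16
  J3 runs 2 units, time = 18
  J1 runs 2 units, time = 20
  J2 runs 2 units, time = 22
  J3 runs 2 units, time = 24
  J1 runs 2 units, time = 26
  J2 runs 1 units, time = 27
  J3 runs 1 units, time = 28
Finish times: [26, 27, 28]
Average turnaround = 81/3 = 27.0

27.0


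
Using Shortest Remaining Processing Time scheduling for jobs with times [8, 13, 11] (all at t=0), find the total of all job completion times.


Since all jobs arrive at t=0, SRPT equals SPT ordering.
SPT order: [8, 11, 13]
Completion times:
  Job 1: p=8, C=8
  Job 2: p=11, C=19
  Job 3: p=13, C=32
Total completion time = 8 + 19 + 32 = 59

59


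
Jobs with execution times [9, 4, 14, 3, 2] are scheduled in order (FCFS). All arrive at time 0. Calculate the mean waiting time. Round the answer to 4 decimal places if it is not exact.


FCFS order (as given): [9, 4, 14, 3, 2]
Waiting times:
  Job 1: wait = 0
  Job 2: wait = 9
  Job 3: wait = 13
  Job 4: wait = 27
  Job 5: wait = 30
Sum of waiting times = 79
Average waiting time = 79/5 = 15.8

15.8


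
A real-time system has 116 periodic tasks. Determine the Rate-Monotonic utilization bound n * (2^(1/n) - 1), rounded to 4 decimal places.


Compute 2^(1/116) = 1.0059932951
Subtract 1: 1.0059932951 - 1 = 0.0059932951
Multiply by n: 116 * 0.0059932951 = 0.6952222316
Round to 4 dp: 0.6952

0.6952


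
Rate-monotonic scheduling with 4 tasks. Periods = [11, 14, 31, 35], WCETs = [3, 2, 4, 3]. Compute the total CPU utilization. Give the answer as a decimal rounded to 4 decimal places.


Compute individual utilizations (exact fractions):
  Task 1: C/T = 3/11 (approx. 0.2727)
  Task 2: C/T = 2/14 = 1/7 (approx. 0.1429)
  Task 3: C/T = 4/31 (approx. 0.129)
  Task 4: C/T = 3/35 (approx. 0.0857)
Total utilization U = 3/11 + 1/7 + 4/31 + 3/35 = 7523/11935
Rounded to 4 decimal places: U = 0.6303
RM (Liu & Layland) bound for 4 tasks = 0.756828; compare with U = 7523/11935 (approx. 0.630331)
U <= bound, so schedulable by RM sufficient condition.

0.6303


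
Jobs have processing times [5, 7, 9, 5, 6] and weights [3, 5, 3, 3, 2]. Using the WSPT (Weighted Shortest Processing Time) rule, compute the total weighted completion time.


Compute p/w ratios and sort ascending (WSPT): [(7, 5), (5, 3), (5, 3), (9, 3), (6, 2)]
Compute weighted completion times:
  Job (p=7,w=5): C=7, w*C=5*7=35
  Job (p=5,w=3): C=12, w*C=3*12=36
  Job (p=5,w=3): C=17, w*C=3*17=51
  Job (p=9,w=3): C=26, w*C=3*26=78
  Job (p=6,w=2): C=32, w*C=2*32=64
Total weighted completion time = 264

264


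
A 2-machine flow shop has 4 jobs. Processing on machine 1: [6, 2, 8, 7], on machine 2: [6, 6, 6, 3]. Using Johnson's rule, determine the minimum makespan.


Apply Johnson's rule:
  Group 1 (a <= b): [(2, 2, 6), (1, 6, 6)]
  Group 2 (a > b): [(3, 8, 6), (4, 7, 3)]
Optimal job order: [2, 1, 3, 4]
Schedule:
  Job 2: M1 done at 2, M2 done at 8
  Job 1: M1 done at 8, M2 done at 14
  Job 3: M1 done at 16, M2 done at 22
  Job 4: M1 done at 23, M2 done at 26
Makespan = 26

26


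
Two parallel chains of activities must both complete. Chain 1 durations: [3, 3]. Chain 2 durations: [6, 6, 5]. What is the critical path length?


Path A total = 3 + 3 = 6
Path B total = 6 + 6 + 5 = 17
Critical path = longest path = max(6, 17) = 17

17


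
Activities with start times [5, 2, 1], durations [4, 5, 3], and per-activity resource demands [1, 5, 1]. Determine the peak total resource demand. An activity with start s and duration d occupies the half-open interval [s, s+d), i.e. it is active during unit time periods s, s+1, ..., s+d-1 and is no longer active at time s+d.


Each activity i is active on [start_i, start_i + duration_i).
Compute total resource usage per time slot:
  t=0: active resources = [], total = 0
  t=1: active resources = [1], total = 1
  t=2: active resources = [5, 1], total = 6
  t=3: active resources = [5, 1], total = 6
  t=4: active resources = [5], total = 5
  t=5: active resources = [1, 5], total = 6
  t=6: active resources = [1, 5], total = 6
  t=7: active resources = [1], total = 1
  t=8: active resources = [1], total = 1
Peak resource demand = 6

6


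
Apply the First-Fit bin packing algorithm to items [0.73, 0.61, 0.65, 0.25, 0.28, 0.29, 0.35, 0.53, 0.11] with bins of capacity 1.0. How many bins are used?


Place items sequentially using First-Fit:
  Item 0.73 -> new Bin 1
  Item 0.61 -> new Bin 2
  Item 0.65 -> new Bin 3
  Item 0.25 -> Bin 1 (now 0.98)
  Item 0.28 -> Bin 2 (now 0.89)
  Item 0.29 -> Bin 3 (now 0.94)
  Item 0.35 -> new Bin 4
  Item 0.53 -> Bin 4 (now 0.88)
  Item 0.11 -> Bin 2 (now 1.0)
Total bins used = 4

4


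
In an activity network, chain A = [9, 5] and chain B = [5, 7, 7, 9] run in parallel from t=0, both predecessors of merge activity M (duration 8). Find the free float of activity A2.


ES(A2) = sum of predecessors on chain A = 9
EF(A2) = ES + duration = 9 + 5 = 14
Successor of A2 is M. ES(M) = max(sum(A), sum(B)) = max(14, 28) = 28
Free float = ES(successor) - EF(current) = 28 - 14 = 14

14


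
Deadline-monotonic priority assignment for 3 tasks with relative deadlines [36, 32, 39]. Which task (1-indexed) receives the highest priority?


Sort tasks by relative deadline (ascending):
  Task 2: deadline = 32
  Task 1: deadline = 36
  Task 3: deadline = 39
Priority order (highest first): [2, 1, 3]
Highest priority task = 2

2


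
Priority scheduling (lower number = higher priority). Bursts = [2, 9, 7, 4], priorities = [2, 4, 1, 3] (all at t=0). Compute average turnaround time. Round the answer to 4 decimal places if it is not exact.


Sort by priority (ascending = highest first):
Order: [(1, 7), (2, 2), (3, 4), (4, 9)]
Completion times:
  Priority 1, burst=7, C=7
  Priority 2, burst=2, C=9
  Priority 3, burst=4, C=13
  Priority 4, burst=9, C=22
Average turnaround = 51/4 = 12.75

12.75


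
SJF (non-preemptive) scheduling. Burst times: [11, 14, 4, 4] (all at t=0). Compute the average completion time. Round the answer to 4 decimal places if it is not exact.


SJF order (ascending): [4, 4, 11, 14]
Completion times:
  Job 1: burst=4, C=4
  Job 2: burst=4, C=8
  Job 3: burst=11, C=19
  Job 4: burst=14, C=33
Average completion = 64/4 = 16.0

16.0


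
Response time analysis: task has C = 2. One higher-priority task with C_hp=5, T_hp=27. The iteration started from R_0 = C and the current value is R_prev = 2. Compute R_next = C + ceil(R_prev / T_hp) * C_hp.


R_next = C + ceil(R_prev / T_hp) * C_hp
ceil(2 / 27) = ceil(0.0741) = 1
Interference = 1 * 5 = 5
R_next = 2 + 5 = 7

7


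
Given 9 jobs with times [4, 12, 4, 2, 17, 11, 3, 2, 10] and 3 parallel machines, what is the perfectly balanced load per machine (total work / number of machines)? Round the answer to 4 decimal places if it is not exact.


Total processing time = 4 + 12 + 4 + 2 + 17 + 11 + 3 + 2 + 10 = 65
Number of machines = 3
Ideal balanced load = 65 / 3 = 21.6667

21.6667


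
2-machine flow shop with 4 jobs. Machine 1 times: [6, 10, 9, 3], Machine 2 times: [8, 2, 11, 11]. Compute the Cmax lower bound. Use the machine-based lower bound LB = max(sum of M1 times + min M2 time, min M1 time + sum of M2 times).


LB1 = sum(M1 times) + min(M2 times) = 28 + 2 = 30
LB2 = min(M1 times) + sum(M2 times) = 3 + 32 = 35
Lower bound = max(LB1, LB2) = max(30, 35) = 35

35


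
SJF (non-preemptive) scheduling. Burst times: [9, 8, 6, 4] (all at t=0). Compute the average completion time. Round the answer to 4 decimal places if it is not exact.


SJF order (ascending): [4, 6, 8, 9]
Completion times:
  Job 1: burst=4, C=4
  Job 2: burst=6, C=10
  Job 3: burst=8, C=18
  Job 4: burst=9, C=27
Average completion = 59/4 = 14.75

14.75


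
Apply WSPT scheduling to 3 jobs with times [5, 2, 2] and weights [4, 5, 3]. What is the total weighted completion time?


Compute p/w ratios and sort ascending (WSPT): [(2, 5), (2, 3), (5, 4)]
Compute weighted completion times:
  Job (p=2,w=5): C=2, w*C=5*2=10
  Job (p=2,w=3): C=4, w*C=3*4=12
  Job (p=5,w=4): C=9, w*C=4*9=36
Total weighted completion time = 58

58


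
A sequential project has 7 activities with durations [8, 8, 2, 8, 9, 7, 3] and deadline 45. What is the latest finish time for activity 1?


LF(activity 1) = deadline - sum of successor durations
Successors: activities 2 through 7 with durations [8, 2, 8, 9, 7, 3]
Sum of successor durations = 37
LF = 45 - 37 = 8

8


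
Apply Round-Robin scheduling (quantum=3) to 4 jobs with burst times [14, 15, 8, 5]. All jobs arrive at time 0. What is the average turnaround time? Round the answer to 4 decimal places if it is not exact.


Time quantum = 3
Execution trace:
  J1 runs 3 units, time = 3
  J2 runs 3 units, time = 6
  J3 runs 3 units, time = 9
  J4 runs 3 units, time = 12
  J1 runs 3 units, time = 15
  J2 runs 3 units, time = 18
  J3 runs 3 units, time = 21
  J4 runs 2 units, time = 23
  J1 runs 3 units, time = 26
  J2 runs 3 units, time = 29
  J3 runs 2 units, time = 31
  J1 runs 3 units, time = 34
  J2 runs 3 units, time = 37
  J1 runs 2 units, time = 39
  J2 runs 3 units, time = 42
Finish times: [39, 42, 31, 23]
Average turnaround = 135/4 = 33.75

33.75


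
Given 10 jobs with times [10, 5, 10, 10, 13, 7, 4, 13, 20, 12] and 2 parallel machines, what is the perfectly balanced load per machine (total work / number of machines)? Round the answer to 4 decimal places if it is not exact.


Total processing time = 10 + 5 + 10 + 10 + 13 + 7 + 4 + 13 + 20 + 12 = 104
Number of machines = 2
Ideal balanced load = 104 / 2 = 52.0

52.0


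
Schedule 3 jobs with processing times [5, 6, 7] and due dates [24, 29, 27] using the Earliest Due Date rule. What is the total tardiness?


Sort by due date (EDD order): [(5, 24), (7, 27), (6, 29)]
Compute completion times and tardiness:
  Job 1: p=5, d=24, C=5, tardiness=max(0,5-24)=0
  Job 2: p=7, d=27, C=12, tardiness=max(0,12-27)=0
  Job 3: p=6, d=29, C=18, tardiness=max(0,18-29)=0
Total tardiness = 0

0
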